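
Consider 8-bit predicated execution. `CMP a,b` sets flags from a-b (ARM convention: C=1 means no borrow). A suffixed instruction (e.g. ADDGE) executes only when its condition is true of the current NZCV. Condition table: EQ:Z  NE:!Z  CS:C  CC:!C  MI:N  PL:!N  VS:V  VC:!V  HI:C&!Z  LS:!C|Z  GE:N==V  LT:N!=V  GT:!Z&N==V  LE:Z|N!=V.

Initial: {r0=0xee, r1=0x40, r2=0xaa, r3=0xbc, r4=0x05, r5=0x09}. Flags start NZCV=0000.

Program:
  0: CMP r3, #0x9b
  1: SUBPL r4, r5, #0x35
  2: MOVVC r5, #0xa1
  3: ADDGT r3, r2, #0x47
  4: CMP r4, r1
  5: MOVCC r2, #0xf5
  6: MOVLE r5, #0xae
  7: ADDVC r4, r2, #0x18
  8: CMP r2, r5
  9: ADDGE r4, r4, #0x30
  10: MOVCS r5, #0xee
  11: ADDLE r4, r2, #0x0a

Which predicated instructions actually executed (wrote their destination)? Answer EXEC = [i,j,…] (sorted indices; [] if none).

[0] flags=0010 → (cmp)
[1] flags=0010 PL?T → r4=0xd4
[2] flags=0010 VC?T → r5=0xa1
[3] flags=0010 GT?T → r3=0xf1
[4] flags=1010 → (cmp)
[5] flags=1010 CC?F → skip
[6] flags=1010 LE?T → r5=0xae
[7] flags=1010 VC?T → r4=0xc2
[8] flags=1000 → (cmp)
[9] flags=1000 GE?F → skip
[10] flags=1000 CS?F → skip
[11] flags=1000 LE?T → r4=0xb4

EXEC = [1,2,3,6,7,11]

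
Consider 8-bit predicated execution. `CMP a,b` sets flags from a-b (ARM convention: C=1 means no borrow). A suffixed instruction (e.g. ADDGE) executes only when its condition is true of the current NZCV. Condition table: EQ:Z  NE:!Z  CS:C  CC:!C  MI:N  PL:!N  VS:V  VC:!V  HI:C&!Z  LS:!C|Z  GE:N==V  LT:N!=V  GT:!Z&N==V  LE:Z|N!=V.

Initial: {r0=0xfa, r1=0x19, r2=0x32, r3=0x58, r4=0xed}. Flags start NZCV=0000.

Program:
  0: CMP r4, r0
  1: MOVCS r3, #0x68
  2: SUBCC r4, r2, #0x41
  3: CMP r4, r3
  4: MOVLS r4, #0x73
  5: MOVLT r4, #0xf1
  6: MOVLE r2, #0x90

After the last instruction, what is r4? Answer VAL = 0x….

VAL = 0xf1

[0] flags=1000 → (cmp)
[1] flags=1000 CS?F → skip
[2] flags=1000 CC?T → r4=0xf1
[3] flags=1010 → (cmp)
[4] flags=1010 LS?F → skip
[5] flags=1010 LT?T → r4=0xf1
[6] flags=1010 LE?T → r2=0x90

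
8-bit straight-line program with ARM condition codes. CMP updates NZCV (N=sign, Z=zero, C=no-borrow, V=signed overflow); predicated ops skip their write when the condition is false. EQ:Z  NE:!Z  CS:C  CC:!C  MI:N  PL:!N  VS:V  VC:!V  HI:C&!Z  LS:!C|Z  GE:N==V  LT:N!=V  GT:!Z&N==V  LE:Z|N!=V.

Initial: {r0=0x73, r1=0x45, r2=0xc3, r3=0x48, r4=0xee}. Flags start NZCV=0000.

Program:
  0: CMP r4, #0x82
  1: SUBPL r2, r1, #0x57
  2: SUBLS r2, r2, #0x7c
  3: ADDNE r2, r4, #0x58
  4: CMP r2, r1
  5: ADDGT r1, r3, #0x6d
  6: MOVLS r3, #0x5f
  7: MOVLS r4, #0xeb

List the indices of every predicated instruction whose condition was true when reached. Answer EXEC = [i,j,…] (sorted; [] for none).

EXEC = [1,3,5]

[0] flags=0010 → (cmp)
[1] flags=0010 PL?T → r2=0xee
[2] flags=0010 LS?F → skip
[3] flags=0010 NE?T → r2=0x46
[4] flags=0010 → (cmp)
[5] flags=0010 GT?T → r1=0xb5
[6] flags=0010 LS?F → skip
[7] flags=0010 LS?F → skip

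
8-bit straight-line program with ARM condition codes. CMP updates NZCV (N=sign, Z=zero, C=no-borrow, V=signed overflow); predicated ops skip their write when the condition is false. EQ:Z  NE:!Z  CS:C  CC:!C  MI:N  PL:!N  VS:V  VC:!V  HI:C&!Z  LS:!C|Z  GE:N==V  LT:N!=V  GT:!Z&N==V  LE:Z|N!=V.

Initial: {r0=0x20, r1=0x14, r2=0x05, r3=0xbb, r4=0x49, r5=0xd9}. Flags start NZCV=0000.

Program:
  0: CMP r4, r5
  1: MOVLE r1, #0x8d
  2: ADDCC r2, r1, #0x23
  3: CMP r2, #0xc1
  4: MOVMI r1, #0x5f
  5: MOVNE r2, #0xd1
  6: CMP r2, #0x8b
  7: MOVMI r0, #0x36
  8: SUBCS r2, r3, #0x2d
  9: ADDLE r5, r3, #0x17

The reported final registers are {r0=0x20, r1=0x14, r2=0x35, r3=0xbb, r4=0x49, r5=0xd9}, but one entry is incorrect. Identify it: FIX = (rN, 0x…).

FIX = (r2, 0x8e)

0: ✓ CMP  NZCV=0000
1: · MOVLE
2: ✓ ADDCC  r2←0x37
3: ✓ CMP  NZCV=0000
4: · MOVMI
5: ✓ MOVNE  r2←0xd1
6: ✓ CMP  NZCV=0010
7: · MOVMI
8: ✓ SUBCS  r2←0x8e
9: · ADDLE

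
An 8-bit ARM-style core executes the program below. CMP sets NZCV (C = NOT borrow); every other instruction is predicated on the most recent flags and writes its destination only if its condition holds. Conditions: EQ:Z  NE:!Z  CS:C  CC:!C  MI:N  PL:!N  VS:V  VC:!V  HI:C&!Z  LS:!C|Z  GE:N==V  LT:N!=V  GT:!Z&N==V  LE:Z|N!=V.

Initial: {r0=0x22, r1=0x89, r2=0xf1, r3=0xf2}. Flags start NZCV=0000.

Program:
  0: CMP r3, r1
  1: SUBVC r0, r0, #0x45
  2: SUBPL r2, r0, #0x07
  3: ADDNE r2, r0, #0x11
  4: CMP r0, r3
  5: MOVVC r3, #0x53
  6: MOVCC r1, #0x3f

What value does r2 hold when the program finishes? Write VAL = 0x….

0: ✓ CMP  NZCV=0010
1: ✓ SUBVC  r0←0xdd
2: ✓ SUBPL  r2←0xd6
3: ✓ ADDNE  r2←0xee
4: ✓ CMP  NZCV=1000
5: ✓ MOVVC  r3←0x53
6: ✓ MOVCC  r1←0x3f

VAL = 0xee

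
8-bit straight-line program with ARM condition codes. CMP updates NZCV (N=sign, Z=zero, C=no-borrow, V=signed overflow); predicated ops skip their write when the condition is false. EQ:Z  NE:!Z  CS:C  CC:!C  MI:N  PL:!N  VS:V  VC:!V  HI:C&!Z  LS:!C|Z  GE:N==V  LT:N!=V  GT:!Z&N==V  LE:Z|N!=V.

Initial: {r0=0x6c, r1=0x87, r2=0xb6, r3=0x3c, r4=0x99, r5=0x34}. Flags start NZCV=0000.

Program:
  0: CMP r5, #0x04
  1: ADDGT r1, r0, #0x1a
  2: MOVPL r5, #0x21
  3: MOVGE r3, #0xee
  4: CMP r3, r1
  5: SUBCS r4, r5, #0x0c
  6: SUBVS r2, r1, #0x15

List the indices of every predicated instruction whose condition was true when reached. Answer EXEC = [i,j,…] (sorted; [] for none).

0: ✓ CMP  NZCV=0010
1: ✓ ADDGT  r1←0x86
2: ✓ MOVPL  r5←0x21
3: ✓ MOVGE  r3←0xee
4: ✓ CMP  NZCV=0010
5: ✓ SUBCS  r4←0x15
6: · SUBVS

EXEC = [1,2,3,5]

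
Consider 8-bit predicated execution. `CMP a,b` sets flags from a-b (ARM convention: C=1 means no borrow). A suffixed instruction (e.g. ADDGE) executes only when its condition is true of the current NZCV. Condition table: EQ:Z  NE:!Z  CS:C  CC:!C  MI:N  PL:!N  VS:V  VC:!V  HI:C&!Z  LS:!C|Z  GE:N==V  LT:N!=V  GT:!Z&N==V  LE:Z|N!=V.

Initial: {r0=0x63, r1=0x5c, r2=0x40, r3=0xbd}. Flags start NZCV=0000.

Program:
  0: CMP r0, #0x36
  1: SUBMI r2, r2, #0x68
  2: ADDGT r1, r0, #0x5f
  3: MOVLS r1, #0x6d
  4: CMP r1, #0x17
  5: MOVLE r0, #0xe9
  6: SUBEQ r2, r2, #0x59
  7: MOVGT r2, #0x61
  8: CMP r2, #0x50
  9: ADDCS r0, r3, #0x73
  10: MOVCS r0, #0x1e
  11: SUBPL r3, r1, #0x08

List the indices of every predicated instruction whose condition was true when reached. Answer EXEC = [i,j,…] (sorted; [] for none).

EXEC = [2,5]

[0] flags=0010 → (cmp)
[1] flags=0010 MI?F → skip
[2] flags=0010 GT?T → r1=0xc2
[3] flags=0010 LS?F → skip
[4] flags=1010 → (cmp)
[5] flags=1010 LE?T → r0=0xe9
[6] flags=1010 EQ?F → skip
[7] flags=1010 GT?F → skip
[8] flags=1000 → (cmp)
[9] flags=1000 CS?F → skip
[10] flags=1000 CS?F → skip
[11] flags=1000 PL?F → skip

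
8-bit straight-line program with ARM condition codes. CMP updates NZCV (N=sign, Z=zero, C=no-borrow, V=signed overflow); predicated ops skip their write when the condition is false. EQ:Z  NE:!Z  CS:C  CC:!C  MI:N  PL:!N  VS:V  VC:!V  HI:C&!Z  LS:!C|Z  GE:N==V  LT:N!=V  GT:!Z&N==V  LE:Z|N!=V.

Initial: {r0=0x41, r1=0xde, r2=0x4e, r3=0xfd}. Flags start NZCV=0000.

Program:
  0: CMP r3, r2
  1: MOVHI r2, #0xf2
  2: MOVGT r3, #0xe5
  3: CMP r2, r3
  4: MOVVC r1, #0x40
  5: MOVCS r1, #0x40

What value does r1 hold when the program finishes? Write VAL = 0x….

VAL = 0x40

0: ✓ CMP  NZCV=1010
1: ✓ MOVHI  r2←0xf2
2: · MOVGT
3: ✓ CMP  NZCV=1000
4: ✓ MOVVC  r1←0x40
5: · MOVCS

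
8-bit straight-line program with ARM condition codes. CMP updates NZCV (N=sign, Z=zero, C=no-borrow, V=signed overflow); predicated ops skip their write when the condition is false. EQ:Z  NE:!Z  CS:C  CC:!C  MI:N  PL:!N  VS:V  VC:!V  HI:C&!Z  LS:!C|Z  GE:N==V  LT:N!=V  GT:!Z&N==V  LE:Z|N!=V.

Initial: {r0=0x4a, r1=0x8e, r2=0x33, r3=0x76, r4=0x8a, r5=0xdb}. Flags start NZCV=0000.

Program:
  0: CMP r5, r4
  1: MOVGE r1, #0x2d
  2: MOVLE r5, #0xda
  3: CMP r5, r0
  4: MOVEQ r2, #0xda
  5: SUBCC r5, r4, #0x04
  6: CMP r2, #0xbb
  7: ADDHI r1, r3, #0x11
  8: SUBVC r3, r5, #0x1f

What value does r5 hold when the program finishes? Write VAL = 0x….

[0] flags=0010 → (cmp)
[1] flags=0010 GE?T → r1=0x2d
[2] flags=0010 LE?F → skip
[3] flags=1010 → (cmp)
[4] flags=1010 EQ?F → skip
[5] flags=1010 CC?F → skip
[6] flags=0000 → (cmp)
[7] flags=0000 HI?F → skip
[8] flags=0000 VC?T → r3=0xbc

VAL = 0xdb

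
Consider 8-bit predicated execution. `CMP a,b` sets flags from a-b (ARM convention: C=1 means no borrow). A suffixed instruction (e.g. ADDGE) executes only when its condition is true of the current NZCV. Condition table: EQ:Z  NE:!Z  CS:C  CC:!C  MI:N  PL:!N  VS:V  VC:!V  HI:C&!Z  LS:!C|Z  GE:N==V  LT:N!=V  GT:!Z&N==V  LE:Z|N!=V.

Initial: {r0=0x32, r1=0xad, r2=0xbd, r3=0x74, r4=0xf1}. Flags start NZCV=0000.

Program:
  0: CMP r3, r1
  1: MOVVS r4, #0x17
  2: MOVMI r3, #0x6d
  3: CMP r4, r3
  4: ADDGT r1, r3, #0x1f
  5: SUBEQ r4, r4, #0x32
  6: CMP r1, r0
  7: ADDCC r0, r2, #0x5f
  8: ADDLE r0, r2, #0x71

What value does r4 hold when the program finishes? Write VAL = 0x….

0: ✓ CMP  NZCV=1001
1: ✓ MOVVS  r4←0x17
2: ✓ MOVMI  r3←0x6d
3: ✓ CMP  NZCV=1000
4: · ADDGT
5: · SUBEQ
6: ✓ CMP  NZCV=0011
7: · ADDCC
8: ✓ ADDLE  r0←0x2e

VAL = 0x17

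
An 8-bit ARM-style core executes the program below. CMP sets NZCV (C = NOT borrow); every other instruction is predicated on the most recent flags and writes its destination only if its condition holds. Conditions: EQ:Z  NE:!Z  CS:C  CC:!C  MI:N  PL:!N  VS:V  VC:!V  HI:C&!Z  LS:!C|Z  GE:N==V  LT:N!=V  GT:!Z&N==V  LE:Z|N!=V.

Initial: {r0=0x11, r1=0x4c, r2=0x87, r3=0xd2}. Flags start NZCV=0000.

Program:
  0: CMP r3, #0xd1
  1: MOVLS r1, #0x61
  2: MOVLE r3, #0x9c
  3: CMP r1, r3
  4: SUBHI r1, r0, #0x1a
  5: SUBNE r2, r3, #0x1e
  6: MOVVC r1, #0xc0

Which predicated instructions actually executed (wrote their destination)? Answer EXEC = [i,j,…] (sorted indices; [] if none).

EXEC = [5,6]

[0] flags=0010 → (cmp)
[1] flags=0010 LS?F → skip
[2] flags=0010 LE?F → skip
[3] flags=0000 → (cmp)
[4] flags=0000 HI?F → skip
[5] flags=0000 NE?T → r2=0xb4
[6] flags=0000 VC?T → r1=0xc0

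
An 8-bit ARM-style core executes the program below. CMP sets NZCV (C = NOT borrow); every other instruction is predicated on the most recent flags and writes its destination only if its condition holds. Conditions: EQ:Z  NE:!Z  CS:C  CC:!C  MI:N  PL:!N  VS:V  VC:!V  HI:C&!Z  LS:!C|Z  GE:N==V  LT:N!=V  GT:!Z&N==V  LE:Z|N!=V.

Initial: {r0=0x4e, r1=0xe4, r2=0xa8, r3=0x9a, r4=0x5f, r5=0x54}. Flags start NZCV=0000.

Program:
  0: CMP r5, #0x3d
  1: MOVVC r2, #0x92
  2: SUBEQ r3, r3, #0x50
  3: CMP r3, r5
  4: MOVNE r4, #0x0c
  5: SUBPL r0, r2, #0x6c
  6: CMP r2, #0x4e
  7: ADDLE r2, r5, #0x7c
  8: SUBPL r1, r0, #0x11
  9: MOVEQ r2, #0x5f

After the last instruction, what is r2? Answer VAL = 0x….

VAL = 0xd0

[0] flags=0010 → (cmp)
[1] flags=0010 VC?T → r2=0x92
[2] flags=0010 EQ?F → skip
[3] flags=0011 → (cmp)
[4] flags=0011 NE?T → r4=0x0c
[5] flags=0011 PL?T → r0=0x26
[6] flags=0011 → (cmp)
[7] flags=0011 LE?T → r2=0xd0
[8] flags=0011 PL?T → r1=0x15
[9] flags=0011 EQ?F → skip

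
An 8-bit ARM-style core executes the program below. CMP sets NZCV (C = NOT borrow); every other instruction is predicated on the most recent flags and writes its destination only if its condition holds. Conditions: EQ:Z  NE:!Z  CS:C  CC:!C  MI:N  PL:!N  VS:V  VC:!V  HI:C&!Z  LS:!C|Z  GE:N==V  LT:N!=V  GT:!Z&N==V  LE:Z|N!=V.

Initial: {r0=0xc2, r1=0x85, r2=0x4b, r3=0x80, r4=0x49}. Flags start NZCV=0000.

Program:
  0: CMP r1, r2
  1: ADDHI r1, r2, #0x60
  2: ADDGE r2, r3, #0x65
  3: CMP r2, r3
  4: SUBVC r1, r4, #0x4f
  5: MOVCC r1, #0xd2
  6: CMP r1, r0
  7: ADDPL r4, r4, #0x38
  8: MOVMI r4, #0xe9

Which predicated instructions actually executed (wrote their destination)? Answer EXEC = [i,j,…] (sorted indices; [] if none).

EXEC = [1,5,7]

[0] flags=0011 → (cmp)
[1] flags=0011 HI?T → r1=0xab
[2] flags=0011 GE?F → skip
[3] flags=1001 → (cmp)
[4] flags=1001 VC?F → skip
[5] flags=1001 CC?T → r1=0xd2
[6] flags=0010 → (cmp)
[7] flags=0010 PL?T → r4=0x81
[8] flags=0010 MI?F → skip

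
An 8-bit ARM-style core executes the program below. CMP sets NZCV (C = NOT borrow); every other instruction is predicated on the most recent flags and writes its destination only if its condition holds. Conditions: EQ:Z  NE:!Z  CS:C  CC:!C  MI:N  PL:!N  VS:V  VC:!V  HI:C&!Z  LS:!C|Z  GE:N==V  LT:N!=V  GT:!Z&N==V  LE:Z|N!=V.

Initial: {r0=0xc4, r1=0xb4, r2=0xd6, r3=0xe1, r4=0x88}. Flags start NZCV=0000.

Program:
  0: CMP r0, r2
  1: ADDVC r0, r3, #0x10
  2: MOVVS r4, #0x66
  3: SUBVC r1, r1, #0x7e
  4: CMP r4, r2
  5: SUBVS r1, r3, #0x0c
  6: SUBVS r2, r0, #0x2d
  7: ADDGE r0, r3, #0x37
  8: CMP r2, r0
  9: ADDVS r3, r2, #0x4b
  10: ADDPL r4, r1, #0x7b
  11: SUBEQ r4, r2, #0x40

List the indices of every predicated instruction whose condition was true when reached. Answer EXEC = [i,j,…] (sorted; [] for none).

EXEC = [1,3]

0: ✓ CMP  NZCV=1000
1: ✓ ADDVC  r0←0xf1
2: · MOVVS
3: ✓ SUBVC  r1←0x36
4: ✓ CMP  NZCV=1000
5: · SUBVS
6: · SUBVS
7: · ADDGE
8: ✓ CMP  NZCV=1000
9: · ADDVS
10: · ADDPL
11: · SUBEQ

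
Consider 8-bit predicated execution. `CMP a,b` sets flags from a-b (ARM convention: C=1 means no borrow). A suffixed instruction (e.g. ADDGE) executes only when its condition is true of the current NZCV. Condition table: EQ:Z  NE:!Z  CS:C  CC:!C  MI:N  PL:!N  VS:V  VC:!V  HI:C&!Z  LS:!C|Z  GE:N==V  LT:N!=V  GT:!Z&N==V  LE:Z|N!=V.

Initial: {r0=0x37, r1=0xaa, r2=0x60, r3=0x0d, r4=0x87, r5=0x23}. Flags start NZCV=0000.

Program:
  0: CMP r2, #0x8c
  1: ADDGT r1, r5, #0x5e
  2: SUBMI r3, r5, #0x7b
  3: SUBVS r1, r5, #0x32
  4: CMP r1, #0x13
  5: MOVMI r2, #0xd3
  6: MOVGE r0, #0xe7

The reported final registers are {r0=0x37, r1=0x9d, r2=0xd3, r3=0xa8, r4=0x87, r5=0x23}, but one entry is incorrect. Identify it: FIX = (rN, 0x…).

FIX = (r1, 0xf1)

[0] flags=1001 → (cmp)
[1] flags=1001 GT?T → r1=0x81
[2] flags=1001 MI?T → r3=0xa8
[3] flags=1001 VS?T → r1=0xf1
[4] flags=1010 → (cmp)
[5] flags=1010 MI?T → r2=0xd3
[6] flags=1010 GE?F → skip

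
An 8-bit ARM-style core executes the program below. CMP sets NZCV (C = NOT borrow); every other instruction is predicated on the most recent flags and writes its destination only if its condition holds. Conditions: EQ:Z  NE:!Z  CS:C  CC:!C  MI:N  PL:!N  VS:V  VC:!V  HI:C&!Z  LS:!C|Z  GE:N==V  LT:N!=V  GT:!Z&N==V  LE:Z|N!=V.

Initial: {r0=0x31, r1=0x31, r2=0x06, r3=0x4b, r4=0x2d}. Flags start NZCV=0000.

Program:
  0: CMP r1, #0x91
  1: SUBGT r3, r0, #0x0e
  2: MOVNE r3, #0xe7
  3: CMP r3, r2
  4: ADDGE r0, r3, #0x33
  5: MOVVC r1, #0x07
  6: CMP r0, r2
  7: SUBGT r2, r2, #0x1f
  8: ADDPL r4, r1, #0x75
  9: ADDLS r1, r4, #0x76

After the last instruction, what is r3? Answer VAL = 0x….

VAL = 0xe7

[0] flags=1001 → (cmp)
[1] flags=1001 GT?T → r3=0x23
[2] flags=1001 NE?T → r3=0xe7
[3] flags=1010 → (cmp)
[4] flags=1010 GE?F → skip
[5] flags=1010 VC?T → r1=0x07
[6] flags=0010 → (cmp)
[7] flags=0010 GT?T → r2=0xe7
[8] flags=0010 PL?T → r4=0x7c
[9] flags=0010 LS?F → skip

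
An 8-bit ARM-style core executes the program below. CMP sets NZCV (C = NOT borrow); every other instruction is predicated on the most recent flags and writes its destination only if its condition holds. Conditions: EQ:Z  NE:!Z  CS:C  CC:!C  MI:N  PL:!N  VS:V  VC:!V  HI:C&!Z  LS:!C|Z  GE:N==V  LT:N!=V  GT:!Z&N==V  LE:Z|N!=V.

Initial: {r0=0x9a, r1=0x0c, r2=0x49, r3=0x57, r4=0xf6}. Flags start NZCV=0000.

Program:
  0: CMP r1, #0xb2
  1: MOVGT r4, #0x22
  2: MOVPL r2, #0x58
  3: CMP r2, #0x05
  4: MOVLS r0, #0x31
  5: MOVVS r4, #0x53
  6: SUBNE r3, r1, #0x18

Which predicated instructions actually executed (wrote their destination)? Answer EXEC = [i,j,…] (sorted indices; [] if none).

0: ✓ CMP  NZCV=0000
1: ✓ MOVGT  r4←0x22
2: ✓ MOVPL  r2←0x58
3: ✓ CMP  NZCV=0010
4: · MOVLS
5: · MOVVS
6: ✓ SUBNE  r3←0xf4

EXEC = [1,2,6]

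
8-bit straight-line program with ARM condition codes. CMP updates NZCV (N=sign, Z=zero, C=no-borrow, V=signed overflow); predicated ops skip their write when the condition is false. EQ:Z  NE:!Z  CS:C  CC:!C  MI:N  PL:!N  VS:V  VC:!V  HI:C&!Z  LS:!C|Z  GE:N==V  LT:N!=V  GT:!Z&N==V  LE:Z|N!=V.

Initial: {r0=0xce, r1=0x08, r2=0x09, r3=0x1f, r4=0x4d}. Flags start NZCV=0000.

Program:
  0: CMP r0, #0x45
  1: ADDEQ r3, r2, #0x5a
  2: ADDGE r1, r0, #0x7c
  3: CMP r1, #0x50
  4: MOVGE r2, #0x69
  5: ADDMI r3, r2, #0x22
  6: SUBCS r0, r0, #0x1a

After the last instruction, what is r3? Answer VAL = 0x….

VAL = 0x2b

0: ✓ CMP  NZCV=1010
1: · ADDEQ
2: · ADDGE
3: ✓ CMP  NZCV=1000
4: · MOVGE
5: ✓ ADDMI  r3←0x2b
6: · SUBCS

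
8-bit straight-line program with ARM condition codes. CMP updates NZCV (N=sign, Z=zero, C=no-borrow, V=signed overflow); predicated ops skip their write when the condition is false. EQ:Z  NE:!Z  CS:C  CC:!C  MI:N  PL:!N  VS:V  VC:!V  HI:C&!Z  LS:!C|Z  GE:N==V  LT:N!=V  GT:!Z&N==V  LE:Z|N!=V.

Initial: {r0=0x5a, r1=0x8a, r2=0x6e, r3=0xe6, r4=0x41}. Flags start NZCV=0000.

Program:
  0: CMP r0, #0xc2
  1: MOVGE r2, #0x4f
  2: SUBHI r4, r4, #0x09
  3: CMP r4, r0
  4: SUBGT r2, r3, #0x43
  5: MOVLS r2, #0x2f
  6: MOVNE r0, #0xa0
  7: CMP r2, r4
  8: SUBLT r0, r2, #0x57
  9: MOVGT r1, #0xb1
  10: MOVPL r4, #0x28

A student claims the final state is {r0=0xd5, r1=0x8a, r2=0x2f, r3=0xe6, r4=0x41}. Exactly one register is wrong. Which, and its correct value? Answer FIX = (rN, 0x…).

0: ✓ CMP  NZCV=1001
1: ✓ MOVGE  r2←0x4f
2: · SUBHI
3: ✓ CMP  NZCV=1000
4: · SUBGT
5: ✓ MOVLS  r2←0x2f
6: ✓ MOVNE  r0←0xa0
7: ✓ CMP  NZCV=1000
8: ✓ SUBLT  r0←0xd8
9: · MOVGT
10: · MOVPL

FIX = (r0, 0xd8)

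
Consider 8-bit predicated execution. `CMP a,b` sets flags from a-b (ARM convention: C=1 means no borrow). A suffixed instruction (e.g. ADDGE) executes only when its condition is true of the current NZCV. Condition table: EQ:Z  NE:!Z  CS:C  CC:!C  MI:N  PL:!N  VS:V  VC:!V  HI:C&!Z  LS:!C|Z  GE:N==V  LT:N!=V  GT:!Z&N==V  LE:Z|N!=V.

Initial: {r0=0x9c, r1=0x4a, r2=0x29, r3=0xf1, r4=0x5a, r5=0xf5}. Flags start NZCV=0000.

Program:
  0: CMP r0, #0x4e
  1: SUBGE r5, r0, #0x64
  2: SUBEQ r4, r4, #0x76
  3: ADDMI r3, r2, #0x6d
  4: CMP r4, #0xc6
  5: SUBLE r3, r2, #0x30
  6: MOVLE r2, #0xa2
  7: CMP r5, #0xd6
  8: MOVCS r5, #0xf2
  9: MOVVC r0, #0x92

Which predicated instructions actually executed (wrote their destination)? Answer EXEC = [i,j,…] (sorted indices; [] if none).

[0] flags=0011 → (cmp)
[1] flags=0011 GE?F → skip
[2] flags=0011 EQ?F → skip
[3] flags=0011 MI?F → skip
[4] flags=1001 → (cmp)
[5] flags=1001 LE?F → skip
[6] flags=1001 LE?F → skip
[7] flags=0010 → (cmp)
[8] flags=0010 CS?T → r5=0xf2
[9] flags=0010 VC?T → r0=0x92

EXEC = [8,9]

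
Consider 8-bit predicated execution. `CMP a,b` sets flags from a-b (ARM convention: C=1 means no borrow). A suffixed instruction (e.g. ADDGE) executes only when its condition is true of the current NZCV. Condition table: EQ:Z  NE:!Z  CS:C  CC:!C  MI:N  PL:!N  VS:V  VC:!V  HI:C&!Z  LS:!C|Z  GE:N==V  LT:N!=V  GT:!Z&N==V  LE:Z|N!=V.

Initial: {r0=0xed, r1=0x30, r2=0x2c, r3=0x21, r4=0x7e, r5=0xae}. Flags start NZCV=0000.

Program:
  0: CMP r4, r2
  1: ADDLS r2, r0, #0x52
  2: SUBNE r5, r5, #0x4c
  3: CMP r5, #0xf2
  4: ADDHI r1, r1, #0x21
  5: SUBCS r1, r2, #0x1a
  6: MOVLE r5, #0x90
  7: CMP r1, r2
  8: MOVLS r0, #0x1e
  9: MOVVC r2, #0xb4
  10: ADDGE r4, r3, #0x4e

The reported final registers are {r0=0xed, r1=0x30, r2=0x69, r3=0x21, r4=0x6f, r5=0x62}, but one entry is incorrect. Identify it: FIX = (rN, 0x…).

FIX = (r2, 0xb4)

0: ✓ CMP  NZCV=0010
1: · ADDLS
2: ✓ SUBNE  r5←0x62
3: ✓ CMP  NZCV=0000
4: · ADDHI
5: · SUBCS
6: · MOVLE
7: ✓ CMP  NZCV=0010
8: · MOVLS
9: ✓ MOVVC  r2←0xb4
10: ✓ ADDGE  r4←0x6f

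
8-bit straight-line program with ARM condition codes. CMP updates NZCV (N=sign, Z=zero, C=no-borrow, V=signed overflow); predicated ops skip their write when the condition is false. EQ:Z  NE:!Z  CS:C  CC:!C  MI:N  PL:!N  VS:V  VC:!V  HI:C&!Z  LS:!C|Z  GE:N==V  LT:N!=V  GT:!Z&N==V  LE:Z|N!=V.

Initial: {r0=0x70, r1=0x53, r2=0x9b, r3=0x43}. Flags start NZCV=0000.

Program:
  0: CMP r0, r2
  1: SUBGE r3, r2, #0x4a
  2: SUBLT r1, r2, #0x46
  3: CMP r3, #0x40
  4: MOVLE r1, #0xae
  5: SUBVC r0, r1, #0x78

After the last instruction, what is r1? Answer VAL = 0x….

VAL = 0x53

[0] flags=1001 → (cmp)
[1] flags=1001 GE?T → r3=0x51
[2] flags=1001 LT?F → skip
[3] flags=0010 → (cmp)
[4] flags=0010 LE?F → skip
[5] flags=0010 VC?T → r0=0xdb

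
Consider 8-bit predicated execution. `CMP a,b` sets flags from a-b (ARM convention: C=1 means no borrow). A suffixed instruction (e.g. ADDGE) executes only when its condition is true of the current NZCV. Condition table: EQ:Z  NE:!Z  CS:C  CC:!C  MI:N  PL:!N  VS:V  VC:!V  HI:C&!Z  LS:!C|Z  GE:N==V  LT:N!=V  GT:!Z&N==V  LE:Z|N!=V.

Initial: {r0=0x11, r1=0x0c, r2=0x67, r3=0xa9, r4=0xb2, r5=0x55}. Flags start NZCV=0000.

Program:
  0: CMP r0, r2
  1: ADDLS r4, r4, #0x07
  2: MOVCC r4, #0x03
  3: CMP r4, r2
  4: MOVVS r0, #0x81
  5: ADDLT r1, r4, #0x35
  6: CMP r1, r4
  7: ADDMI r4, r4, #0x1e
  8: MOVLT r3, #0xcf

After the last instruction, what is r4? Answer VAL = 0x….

VAL = 0x03

[0] flags=1000 → (cmp)
[1] flags=1000 LS?T → r4=0xb9
[2] flags=1000 CC?T → r4=0x03
[3] flags=1000 → (cmp)
[4] flags=1000 VS?F → skip
[5] flags=1000 LT?T → r1=0x38
[6] flags=0010 → (cmp)
[7] flags=0010 MI?F → skip
[8] flags=0010 LT?F → skip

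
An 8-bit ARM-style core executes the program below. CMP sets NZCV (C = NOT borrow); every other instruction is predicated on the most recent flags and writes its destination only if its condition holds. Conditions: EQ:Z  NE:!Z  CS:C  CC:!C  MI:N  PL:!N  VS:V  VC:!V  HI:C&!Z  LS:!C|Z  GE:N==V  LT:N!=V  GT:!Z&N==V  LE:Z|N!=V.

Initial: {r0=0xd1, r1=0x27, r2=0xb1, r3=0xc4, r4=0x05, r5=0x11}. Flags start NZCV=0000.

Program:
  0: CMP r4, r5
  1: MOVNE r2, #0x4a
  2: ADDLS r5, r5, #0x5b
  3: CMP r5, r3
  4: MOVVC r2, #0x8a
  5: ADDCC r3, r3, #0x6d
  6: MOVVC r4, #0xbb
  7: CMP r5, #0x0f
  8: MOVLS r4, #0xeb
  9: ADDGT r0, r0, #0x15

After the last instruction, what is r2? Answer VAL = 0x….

0: ✓ CMP  NZCV=1000
1: ✓ MOVNE  r2←0x4a
2: ✓ ADDLS  r5←0x6c
3: ✓ CMP  NZCV=1001
4: · MOVVC
5: ✓ ADDCC  r3←0x31
6: · MOVVC
7: ✓ CMP  NZCV=0010
8: · MOVLS
9: ✓ ADDGT  r0←0xe6

VAL = 0x4a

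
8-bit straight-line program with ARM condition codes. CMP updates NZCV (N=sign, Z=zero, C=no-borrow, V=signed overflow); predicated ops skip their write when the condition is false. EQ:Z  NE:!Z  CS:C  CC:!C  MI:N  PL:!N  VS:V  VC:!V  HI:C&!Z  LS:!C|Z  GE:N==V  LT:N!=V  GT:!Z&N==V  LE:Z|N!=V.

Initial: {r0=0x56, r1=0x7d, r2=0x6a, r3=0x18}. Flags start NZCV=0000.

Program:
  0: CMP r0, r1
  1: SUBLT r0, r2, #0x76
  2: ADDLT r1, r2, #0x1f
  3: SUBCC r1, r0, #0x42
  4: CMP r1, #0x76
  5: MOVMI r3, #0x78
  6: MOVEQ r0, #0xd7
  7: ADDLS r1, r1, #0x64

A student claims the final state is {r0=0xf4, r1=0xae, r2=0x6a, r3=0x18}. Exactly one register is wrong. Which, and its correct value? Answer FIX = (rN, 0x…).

0: ✓ CMP  NZCV=1000
1: ✓ SUBLT  r0←0xf4
2: ✓ ADDLT  r1←0x89
3: ✓ SUBCC  r1←0xb2
4: ✓ CMP  NZCV=0011
5: · MOVMI
6: · MOVEQ
7: · ADDLS

FIX = (r1, 0xb2)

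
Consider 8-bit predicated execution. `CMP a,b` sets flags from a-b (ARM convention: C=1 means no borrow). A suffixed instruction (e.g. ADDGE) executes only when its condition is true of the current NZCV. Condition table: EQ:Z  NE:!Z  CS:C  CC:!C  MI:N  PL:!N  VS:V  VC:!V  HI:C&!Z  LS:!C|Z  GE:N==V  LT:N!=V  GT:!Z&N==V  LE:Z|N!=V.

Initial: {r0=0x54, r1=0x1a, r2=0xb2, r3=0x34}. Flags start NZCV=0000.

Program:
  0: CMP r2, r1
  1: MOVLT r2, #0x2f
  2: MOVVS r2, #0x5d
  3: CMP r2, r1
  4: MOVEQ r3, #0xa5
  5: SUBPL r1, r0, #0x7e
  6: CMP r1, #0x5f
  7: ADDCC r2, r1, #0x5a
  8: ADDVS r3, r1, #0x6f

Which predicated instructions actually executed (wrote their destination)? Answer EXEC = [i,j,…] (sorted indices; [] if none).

EXEC = [1,5,8]

0: ✓ CMP  NZCV=1010
1: ✓ MOVLT  r2←0x2f
2: · MOVVS
3: ✓ CMP  NZCV=0010
4: · MOVEQ
5: ✓ SUBPL  r1←0xd6
6: ✓ CMP  NZCV=0011
7: · ADDCC
8: ✓ ADDVS  r3←0x45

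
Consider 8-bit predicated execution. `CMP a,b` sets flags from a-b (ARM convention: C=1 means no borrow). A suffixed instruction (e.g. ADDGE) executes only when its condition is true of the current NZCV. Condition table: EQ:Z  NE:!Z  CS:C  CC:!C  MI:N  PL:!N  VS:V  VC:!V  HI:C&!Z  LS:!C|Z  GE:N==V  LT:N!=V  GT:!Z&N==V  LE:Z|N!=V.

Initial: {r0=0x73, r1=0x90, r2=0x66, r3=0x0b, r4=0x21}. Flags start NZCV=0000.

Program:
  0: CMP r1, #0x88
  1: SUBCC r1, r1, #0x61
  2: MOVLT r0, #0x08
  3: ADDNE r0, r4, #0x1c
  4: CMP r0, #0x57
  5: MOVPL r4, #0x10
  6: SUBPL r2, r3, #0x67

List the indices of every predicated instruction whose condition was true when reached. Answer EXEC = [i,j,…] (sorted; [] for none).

[0] flags=0010 → (cmp)
[1] flags=0010 CC?F → skip
[2] flags=0010 LT?F → skip
[3] flags=0010 NE?T → r0=0x3d
[4] flags=1000 → (cmp)
[5] flags=1000 PL?F → skip
[6] flags=1000 PL?F → skip

EXEC = [3]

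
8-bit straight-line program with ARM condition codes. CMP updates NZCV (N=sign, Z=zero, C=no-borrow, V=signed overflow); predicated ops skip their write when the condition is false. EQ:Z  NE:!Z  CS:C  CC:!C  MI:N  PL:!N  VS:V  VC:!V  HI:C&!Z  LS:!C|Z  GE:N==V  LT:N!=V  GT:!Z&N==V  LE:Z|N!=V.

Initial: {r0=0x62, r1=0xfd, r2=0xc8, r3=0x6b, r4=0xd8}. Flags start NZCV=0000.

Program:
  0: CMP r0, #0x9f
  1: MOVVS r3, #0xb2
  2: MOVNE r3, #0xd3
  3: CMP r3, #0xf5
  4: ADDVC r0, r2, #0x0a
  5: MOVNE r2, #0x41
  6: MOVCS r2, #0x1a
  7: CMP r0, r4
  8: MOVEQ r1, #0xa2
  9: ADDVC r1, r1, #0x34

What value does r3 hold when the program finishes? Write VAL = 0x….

VAL = 0xd3

0: ✓ CMP  NZCV=1001
1: ✓ MOVVS  r3←0xb2
2: ✓ MOVNE  r3←0xd3
3: ✓ CMP  NZCV=1000
4: ✓ ADDVC  r0←0xd2
5: ✓ MOVNE  r2←0x41
6: · MOVCS
7: ✓ CMP  NZCV=1000
8: · MOVEQ
9: ✓ ADDVC  r1←0x31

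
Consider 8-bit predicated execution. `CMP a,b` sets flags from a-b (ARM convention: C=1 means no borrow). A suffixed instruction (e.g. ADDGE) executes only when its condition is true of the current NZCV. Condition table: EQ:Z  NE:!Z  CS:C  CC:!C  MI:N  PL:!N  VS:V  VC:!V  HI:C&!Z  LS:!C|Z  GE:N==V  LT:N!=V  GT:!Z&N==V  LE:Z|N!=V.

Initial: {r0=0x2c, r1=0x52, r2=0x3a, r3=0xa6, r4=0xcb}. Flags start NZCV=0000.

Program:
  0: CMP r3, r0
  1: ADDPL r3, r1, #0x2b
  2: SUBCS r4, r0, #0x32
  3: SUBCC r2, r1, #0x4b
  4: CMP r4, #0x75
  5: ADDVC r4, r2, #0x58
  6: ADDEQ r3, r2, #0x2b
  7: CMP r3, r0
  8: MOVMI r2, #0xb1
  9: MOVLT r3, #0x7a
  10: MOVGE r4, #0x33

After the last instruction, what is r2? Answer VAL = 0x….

VAL = 0x3a

0: ✓ CMP  NZCV=0011
1: ✓ ADDPL  r3←0x7d
2: ✓ SUBCS  r4←0xfa
3: · SUBCC
4: ✓ CMP  NZCV=1010
5: ✓ ADDVC  r4←0x92
6: · ADDEQ
7: ✓ CMP  NZCV=0010
8: · MOVMI
9: · MOVLT
10: ✓ MOVGE  r4←0x33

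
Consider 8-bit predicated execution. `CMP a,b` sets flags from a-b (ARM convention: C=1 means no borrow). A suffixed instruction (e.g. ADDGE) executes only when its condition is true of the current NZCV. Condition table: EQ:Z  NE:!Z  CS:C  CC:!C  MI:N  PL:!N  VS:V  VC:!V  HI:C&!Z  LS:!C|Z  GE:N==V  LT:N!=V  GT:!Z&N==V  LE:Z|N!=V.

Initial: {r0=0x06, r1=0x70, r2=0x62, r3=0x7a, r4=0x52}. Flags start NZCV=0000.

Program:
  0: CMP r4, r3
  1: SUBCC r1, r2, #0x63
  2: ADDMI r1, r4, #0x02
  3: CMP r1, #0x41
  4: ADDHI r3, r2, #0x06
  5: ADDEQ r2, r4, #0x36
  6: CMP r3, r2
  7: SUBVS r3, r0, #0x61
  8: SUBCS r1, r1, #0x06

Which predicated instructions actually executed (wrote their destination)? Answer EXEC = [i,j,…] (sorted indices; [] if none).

EXEC = [1,2,4,8]

[0] flags=1000 → (cmp)
[1] flags=1000 CC?T → r1=0xff
[2] flags=1000 MI?T → r1=0x54
[3] flags=0010 → (cmp)
[4] flags=0010 HI?T → r3=0x68
[5] flags=0010 EQ?F → skip
[6] flags=0010 → (cmp)
[7] flags=0010 VS?F → skip
[8] flags=0010 CS?T → r1=0x4e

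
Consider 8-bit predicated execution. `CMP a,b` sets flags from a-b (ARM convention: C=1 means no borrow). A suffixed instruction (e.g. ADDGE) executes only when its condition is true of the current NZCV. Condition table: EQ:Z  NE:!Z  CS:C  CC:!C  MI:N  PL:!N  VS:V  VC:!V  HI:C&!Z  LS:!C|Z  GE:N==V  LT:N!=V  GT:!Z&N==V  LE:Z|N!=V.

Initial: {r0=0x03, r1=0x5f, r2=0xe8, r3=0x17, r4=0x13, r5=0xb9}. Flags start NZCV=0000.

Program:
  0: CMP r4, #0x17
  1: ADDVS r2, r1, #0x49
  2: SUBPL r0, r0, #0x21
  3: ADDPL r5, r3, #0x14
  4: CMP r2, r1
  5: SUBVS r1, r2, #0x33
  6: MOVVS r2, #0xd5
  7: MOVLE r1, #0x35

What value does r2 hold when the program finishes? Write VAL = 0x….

VAL = 0xe8

[0] flags=1000 → (cmp)
[1] flags=1000 VS?F → skip
[2] flags=1000 PL?F → skip
[3] flags=1000 PL?F → skip
[4] flags=1010 → (cmp)
[5] flags=1010 VS?F → skip
[6] flags=1010 VS?F → skip
[7] flags=1010 LE?T → r1=0x35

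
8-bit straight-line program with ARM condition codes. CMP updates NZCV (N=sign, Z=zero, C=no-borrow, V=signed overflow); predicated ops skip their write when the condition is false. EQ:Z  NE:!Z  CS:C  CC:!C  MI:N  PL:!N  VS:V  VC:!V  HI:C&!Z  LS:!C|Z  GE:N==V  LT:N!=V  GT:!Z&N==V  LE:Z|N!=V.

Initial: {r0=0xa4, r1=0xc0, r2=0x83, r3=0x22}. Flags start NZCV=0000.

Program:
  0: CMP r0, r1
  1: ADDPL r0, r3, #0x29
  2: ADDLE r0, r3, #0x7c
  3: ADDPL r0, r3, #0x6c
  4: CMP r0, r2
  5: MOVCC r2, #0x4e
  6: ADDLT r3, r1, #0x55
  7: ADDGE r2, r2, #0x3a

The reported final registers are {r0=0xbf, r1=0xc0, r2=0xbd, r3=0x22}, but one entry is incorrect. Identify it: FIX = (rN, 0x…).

FIX = (r0, 0x9e)

0: ✓ CMP  NZCV=1000
1: · ADDPL
2: ✓ ADDLE  r0←0x9e
3: · ADDPL
4: ✓ CMP  NZCV=0010
5: · MOVCC
6: · ADDLT
7: ✓ ADDGE  r2←0xbd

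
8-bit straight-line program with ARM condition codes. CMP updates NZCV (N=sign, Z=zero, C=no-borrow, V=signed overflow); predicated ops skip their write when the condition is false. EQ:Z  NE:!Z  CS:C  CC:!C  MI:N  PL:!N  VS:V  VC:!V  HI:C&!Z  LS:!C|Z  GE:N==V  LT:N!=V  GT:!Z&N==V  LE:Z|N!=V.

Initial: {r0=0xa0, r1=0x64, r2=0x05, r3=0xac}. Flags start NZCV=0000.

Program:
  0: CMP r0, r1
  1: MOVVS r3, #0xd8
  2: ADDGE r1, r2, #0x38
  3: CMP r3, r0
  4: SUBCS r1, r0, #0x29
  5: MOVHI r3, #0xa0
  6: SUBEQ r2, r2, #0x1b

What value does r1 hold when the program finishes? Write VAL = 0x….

[0] flags=0011 → (cmp)
[1] flags=0011 VS?T → r3=0xd8
[2] flags=0011 GE?F → skip
[3] flags=0010 → (cmp)
[4] flags=0010 CS?T → r1=0x77
[5] flags=0010 HI?T → r3=0xa0
[6] flags=0010 EQ?F → skip

VAL = 0x77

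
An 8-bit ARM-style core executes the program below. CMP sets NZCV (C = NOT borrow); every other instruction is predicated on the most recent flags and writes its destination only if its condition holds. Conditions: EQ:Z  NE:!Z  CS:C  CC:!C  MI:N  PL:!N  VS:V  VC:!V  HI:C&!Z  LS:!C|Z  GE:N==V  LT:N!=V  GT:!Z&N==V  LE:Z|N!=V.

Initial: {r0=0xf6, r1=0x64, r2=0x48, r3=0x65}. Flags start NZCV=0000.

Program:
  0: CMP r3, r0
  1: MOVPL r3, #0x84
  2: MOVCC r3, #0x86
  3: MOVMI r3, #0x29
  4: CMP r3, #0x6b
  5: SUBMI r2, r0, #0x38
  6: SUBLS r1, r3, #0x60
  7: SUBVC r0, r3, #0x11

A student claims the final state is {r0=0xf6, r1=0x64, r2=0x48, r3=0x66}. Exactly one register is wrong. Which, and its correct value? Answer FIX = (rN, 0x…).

FIX = (r3, 0x86)

0: ✓ CMP  NZCV=0000
1: ✓ MOVPL  r3←0x84
2: ✓ MOVCC  r3←0x86
3: · MOVMI
4: ✓ CMP  NZCV=0011
5: · SUBMI
6: · SUBLS
7: · SUBVC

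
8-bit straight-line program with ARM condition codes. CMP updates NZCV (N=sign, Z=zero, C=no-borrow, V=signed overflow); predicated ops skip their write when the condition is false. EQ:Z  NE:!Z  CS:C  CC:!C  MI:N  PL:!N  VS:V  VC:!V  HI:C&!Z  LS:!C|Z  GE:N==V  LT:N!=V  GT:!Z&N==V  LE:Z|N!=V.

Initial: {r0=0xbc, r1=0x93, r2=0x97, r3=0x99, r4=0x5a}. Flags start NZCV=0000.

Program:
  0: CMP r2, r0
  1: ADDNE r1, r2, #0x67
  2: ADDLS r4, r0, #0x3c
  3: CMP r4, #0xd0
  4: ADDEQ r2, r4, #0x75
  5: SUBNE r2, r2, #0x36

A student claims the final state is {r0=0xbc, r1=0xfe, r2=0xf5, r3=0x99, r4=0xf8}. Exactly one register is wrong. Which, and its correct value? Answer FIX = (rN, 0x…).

FIX = (r2, 0x61)

[0] flags=1000 → (cmp)
[1] flags=1000 NE?T → r1=0xfe
[2] flags=1000 LS?T → r4=0xf8
[3] flags=0010 → (cmp)
[4] flags=0010 EQ?F → skip
[5] flags=0010 NE?T → r2=0x61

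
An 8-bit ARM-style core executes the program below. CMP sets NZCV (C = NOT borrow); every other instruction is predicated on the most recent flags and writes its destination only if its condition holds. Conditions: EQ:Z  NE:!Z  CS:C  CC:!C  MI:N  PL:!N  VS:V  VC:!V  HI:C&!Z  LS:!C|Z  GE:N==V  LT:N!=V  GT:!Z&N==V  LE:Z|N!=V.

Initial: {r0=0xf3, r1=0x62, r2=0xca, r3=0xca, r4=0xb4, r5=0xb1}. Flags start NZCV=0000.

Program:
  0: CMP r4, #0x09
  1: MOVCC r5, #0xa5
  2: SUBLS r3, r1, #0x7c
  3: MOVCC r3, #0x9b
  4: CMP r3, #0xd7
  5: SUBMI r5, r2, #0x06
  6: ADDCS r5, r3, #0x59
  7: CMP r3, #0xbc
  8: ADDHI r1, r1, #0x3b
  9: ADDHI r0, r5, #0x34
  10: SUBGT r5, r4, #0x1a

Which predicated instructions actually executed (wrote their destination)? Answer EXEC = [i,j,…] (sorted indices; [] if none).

EXEC = [5,8,9,10]

[0] flags=1010 → (cmp)
[1] flags=1010 CC?F → skip
[2] flags=1010 LS?F → skip
[3] flags=1010 CC?F → skip
[4] flags=1000 → (cmp)
[5] flags=1000 MI?T → r5=0xc4
[6] flags=1000 CS?F → skip
[7] flags=0010 → (cmp)
[8] flags=0010 HI?T → r1=0x9d
[9] flags=0010 HI?T → r0=0xf8
[10] flags=0010 GT?T → r5=0x9a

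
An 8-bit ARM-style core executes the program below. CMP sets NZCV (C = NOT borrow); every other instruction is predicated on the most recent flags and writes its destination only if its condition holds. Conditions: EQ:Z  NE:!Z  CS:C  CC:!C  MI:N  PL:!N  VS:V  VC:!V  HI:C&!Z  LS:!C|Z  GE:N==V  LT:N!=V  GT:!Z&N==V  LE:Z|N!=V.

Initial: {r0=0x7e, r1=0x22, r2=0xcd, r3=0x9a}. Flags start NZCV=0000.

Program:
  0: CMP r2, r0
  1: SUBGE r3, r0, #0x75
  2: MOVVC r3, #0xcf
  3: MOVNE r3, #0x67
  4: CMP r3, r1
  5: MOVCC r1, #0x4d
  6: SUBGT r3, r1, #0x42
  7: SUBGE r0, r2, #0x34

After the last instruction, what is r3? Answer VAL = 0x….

VAL = 0xe0

0: ✓ CMP  NZCV=0011
1: · SUBGE
2: · MOVVC
3: ✓ MOVNE  r3←0x67
4: ✓ CMP  NZCV=0010
5: · MOVCC
6: ✓ SUBGT  r3←0xe0
7: ✓ SUBGE  r0←0x99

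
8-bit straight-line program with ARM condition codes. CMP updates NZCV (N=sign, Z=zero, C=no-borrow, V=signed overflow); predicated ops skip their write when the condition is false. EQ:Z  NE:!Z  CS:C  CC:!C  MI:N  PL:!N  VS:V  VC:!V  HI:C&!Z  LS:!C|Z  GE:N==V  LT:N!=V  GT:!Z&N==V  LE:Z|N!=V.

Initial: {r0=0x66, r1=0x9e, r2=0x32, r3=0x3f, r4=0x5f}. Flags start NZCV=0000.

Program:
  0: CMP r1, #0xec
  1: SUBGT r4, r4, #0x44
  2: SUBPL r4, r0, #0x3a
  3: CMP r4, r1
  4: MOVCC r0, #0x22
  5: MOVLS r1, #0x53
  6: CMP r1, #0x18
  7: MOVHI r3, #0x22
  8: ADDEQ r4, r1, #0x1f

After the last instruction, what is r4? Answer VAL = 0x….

VAL = 0x5f

0: ✓ CMP  NZCV=1000
1: · SUBGT
2: · SUBPL
3: ✓ CMP  NZCV=1001
4: ✓ MOVCC  r0←0x22
5: ✓ MOVLS  r1←0x53
6: ✓ CMP  NZCV=0010
7: ✓ MOVHI  r3←0x22
8: · ADDEQ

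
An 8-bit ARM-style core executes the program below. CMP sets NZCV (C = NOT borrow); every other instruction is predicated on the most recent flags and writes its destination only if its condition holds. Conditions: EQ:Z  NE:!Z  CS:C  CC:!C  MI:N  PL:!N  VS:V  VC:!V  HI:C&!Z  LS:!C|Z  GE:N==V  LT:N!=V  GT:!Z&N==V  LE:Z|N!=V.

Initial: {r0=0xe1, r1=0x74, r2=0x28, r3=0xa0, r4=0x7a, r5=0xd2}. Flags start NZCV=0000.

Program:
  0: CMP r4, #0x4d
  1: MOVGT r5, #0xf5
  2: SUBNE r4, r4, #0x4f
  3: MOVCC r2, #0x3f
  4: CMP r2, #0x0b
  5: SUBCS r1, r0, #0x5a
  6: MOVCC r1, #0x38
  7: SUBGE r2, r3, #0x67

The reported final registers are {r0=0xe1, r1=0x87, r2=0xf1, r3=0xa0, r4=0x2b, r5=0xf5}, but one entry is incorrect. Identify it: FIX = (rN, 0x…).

FIX = (r2, 0x39)

[0] flags=0010 → (cmp)
[1] flags=0010 GT?T → r5=0xf5
[2] flags=0010 NE?T → r4=0x2b
[3] flags=0010 CC?F → skip
[4] flags=0010 → (cmp)
[5] flags=0010 CS?T → r1=0x87
[6] flags=0010 CC?F → skip
[7] flags=0010 GE?T → r2=0x39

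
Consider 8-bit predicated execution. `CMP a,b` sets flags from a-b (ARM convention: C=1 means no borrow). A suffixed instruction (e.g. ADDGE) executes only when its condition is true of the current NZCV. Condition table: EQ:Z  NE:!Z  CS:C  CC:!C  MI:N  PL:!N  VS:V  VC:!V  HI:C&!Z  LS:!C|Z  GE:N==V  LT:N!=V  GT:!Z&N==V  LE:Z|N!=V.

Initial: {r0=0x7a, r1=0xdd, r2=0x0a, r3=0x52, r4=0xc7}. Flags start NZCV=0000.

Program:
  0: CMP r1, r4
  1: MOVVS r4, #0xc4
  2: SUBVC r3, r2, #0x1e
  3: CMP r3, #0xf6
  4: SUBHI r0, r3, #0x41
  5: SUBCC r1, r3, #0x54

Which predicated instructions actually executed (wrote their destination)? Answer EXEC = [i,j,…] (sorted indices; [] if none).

0: ✓ CMP  NZCV=0010
1: · MOVVS
2: ✓ SUBVC  r3←0xec
3: ✓ CMP  NZCV=1000
4: · SUBHI
5: ✓ SUBCC  r1←0x98

EXEC = [2,5]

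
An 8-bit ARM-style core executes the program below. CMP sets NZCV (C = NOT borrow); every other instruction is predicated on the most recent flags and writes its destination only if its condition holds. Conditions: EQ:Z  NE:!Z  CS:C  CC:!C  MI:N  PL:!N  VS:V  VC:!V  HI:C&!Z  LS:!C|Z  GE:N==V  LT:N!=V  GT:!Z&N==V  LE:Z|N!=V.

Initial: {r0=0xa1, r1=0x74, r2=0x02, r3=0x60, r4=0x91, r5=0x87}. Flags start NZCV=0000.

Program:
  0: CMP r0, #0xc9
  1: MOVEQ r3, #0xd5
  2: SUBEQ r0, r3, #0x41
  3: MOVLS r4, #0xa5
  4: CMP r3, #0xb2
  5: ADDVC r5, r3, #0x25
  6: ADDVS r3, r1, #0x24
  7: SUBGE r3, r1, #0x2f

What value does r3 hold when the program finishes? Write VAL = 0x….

VAL = 0x45

[0] flags=1000 → (cmp)
[1] flags=1000 EQ?F → skip
[2] flags=1000 EQ?F → skip
[3] flags=1000 LS?T → r4=0xa5
[4] flags=1001 → (cmp)
[5] flags=1001 VC?F → skip
[6] flags=1001 VS?T → r3=0x98
[7] flags=1001 GE?T → r3=0x45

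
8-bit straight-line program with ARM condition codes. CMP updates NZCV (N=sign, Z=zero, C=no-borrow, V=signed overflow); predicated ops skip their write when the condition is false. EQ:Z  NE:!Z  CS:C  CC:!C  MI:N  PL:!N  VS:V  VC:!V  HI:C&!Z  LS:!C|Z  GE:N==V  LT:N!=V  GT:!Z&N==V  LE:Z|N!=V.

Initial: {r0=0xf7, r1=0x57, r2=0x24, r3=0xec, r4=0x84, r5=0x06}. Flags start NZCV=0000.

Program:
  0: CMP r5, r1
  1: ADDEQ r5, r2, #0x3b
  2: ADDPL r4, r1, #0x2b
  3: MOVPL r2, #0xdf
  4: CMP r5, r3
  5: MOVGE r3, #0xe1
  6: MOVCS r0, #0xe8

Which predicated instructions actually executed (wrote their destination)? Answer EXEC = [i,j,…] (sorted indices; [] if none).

EXEC = [5]

0: ✓ CMP  NZCV=1000
1: · ADDEQ
2: · ADDPL
3: · MOVPL
4: ✓ CMP  NZCV=0000
5: ✓ MOVGE  r3←0xe1
6: · MOVCS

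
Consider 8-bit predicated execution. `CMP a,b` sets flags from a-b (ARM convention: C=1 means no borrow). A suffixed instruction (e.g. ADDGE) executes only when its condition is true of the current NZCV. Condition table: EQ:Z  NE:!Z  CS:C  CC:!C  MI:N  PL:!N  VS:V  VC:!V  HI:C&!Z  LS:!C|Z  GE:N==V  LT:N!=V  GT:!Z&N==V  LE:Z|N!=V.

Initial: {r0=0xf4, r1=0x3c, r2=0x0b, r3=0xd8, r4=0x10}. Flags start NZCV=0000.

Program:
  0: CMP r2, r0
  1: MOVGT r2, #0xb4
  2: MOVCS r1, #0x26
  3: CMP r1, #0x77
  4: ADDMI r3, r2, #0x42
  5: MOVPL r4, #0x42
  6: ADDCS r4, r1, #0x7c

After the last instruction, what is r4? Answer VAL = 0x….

VAL = 0x10

0: ✓ CMP  NZCV=0000
1: ✓ MOVGT  r2←0xb4
2: · MOVCS
3: ✓ CMP  NZCV=1000
4: ✓ ADDMI  r3←0xf6
5: · MOVPL
6: · ADDCS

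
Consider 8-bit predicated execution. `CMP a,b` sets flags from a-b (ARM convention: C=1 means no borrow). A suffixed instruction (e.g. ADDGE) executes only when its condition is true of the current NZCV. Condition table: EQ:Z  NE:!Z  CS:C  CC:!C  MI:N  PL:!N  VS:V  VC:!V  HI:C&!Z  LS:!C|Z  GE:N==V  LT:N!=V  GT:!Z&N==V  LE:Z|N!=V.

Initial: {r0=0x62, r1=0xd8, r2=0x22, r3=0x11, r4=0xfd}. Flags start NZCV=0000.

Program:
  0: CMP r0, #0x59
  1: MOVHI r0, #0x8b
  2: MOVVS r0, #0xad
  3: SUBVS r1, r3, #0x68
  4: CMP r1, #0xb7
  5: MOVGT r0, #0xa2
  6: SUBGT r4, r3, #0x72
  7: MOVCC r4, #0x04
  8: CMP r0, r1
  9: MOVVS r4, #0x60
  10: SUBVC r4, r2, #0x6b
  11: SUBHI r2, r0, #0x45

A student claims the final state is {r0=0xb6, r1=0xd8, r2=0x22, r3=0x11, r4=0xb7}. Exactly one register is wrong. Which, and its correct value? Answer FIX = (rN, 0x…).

FIX = (r0, 0xa2)

0: ✓ CMP  NZCV=0010
1: ✓ MOVHI  r0←0x8b
2: · MOVVS
3: · SUBVS
4: ✓ CMP  NZCV=0010
5: ✓ MOVGT  r0←0xa2
6: ✓ SUBGT  r4←0x9f
7: · MOVCC
8: ✓ CMP  NZCV=1000
9: · MOVVS
10: ✓ SUBVC  r4←0xb7
11: · SUBHI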